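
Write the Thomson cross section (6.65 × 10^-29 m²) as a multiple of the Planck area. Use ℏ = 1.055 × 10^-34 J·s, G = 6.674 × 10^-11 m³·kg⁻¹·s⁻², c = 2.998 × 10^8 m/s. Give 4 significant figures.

Planck area: A_P = ℏG/c³ = 2.613 × 10^-70 m².
6.65 × 10^-29 / 2.613 × 10^-70 = 2.545 × 10^41

2.545 × 10^41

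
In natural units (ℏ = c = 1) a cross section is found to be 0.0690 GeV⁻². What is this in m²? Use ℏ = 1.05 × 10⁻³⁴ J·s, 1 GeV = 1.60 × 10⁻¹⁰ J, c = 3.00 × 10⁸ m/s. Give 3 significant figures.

Area is [L]² = [E]⁻²·(ℏc)²; restore (ℏc)².
1 GeV⁻² → (ℏc)² × (1 GeV in J)⁻² = 3.88 × 10⁻³² m².
Result: 0.0690 × 3.88 × 10⁻³² = 2.67 × 10⁻³³ m².

2.67 × 10⁻³³ m²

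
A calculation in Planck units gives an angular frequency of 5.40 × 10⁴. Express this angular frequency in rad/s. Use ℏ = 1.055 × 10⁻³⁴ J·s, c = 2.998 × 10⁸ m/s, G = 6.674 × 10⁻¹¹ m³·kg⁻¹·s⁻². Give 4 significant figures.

1.002 × 10⁴⁸ rad/s

One Planck angular frequency: ω_P = √(c⁵/(ℏG)) = 1.855 × 10⁴³ rad/s.
5.40 × 10⁴ × 1.855 × 10⁴³ rad/s = 1.002 × 10⁴⁸ rad/s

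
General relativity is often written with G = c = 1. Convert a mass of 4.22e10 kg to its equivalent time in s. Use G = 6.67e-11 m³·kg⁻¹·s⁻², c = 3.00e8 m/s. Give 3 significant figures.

Mass → time via G/c³.
4.22e10 kg × (G/c³) = 1.04e-25 s

1.04e-25 s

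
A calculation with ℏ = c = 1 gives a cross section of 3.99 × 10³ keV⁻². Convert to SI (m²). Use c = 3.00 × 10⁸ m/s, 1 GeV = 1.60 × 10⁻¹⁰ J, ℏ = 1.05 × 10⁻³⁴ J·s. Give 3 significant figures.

Area is [L]² = [E]⁻²·(ℏc)²; restore (ℏc)².
1 GeV⁻² → (ℏc)² × (1 GeV in J)⁻² = 3.88 × 10⁻³² m².
Convert the energy scale: 3.99 × 10³ keV⁻² = 3.99 × 10¹⁵ GeV⁻².
Result: 3.99 × 10¹⁵ × 3.88 × 10⁻³² = 1.55 × 10⁻¹⁶ m².

1.55 × 10⁻¹⁶ m²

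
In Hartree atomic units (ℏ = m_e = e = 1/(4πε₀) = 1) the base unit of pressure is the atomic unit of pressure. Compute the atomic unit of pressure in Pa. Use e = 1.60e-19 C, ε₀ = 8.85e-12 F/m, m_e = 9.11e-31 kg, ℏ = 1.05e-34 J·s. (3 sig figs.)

3.01e13 Pa

P_au = E_h/a₀³ = m_e⁴e¹⁰/((4πε₀)⁵ℏ⁸)
E_h = 4.38e-18 J
a₀ = 5.26e-11 m
E_h/a₀³ = 3.01e13 Pa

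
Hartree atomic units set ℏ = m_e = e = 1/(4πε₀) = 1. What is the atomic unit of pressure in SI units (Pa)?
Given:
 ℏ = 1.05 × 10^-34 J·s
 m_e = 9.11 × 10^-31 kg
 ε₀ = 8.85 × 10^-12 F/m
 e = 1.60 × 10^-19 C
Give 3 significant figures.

3.01 × 10^13 Pa

Dimensional analysis gives P_au = E_h/a₀³ = m_e⁴e¹⁰/((4πε₀)⁵ℏ⁸).
E_h = 4.38 × 10^-18 J
a₀ = 5.26 × 10^-11 m
E_h/a₀³ = 3.01 × 10^13 Pa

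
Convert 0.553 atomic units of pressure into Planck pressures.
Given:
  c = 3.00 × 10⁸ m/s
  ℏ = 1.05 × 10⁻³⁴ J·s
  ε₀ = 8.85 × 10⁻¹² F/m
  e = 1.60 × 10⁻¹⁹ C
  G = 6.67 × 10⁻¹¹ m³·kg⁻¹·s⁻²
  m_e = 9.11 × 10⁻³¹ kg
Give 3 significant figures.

atomic unit of pressure: P_au = E_h/a₀³ = m_e⁴e¹⁰/((4πε₀)⁵ℏ⁸) = 3.01 × 10¹³ Pa
Planck pressure: p_P = c⁷/(ℏG²) = 4.68 × 10¹¹³ Pa
0.553 × 3.01 × 10¹³ / 4.68 × 10¹¹³ = 3.56 × 10⁻¹⁰¹

3.56 × 10⁻¹⁰¹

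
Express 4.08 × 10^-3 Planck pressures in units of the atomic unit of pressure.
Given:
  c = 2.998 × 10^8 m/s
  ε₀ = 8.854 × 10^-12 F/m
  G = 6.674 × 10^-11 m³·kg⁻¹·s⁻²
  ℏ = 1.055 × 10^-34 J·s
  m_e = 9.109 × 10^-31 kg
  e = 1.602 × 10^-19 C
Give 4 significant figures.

Planck pressure: p_P = c⁷/(ℏG²) = 4.632 × 10^113 Pa
atomic unit of pressure: P_au = E_h/a₀³ = m_e⁴e¹⁰/((4πε₀)⁵ℏ⁸) = 2.929 × 10^13 Pa
4.08 × 10^-3 × 4.632 × 10^113 / 2.929 × 10^13 = 6.452 × 10^97

6.452 × 10^97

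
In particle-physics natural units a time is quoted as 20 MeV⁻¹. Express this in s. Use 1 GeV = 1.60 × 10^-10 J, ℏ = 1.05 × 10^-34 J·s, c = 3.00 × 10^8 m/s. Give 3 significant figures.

1.31 × 10^-20 s

A time is [E]⁻¹ in ℏ=c=1; restore one factor of ℏ.
1 GeV⁻¹ → ℏ × (1 GeV in J)⁻¹ = 6.56 × 10^-25 s.
Convert the energy scale: 20 MeV⁻¹ = 2.00 × 10^4 GeV⁻¹.
Result: 2.00 × 10^4 × 6.56 × 10^-25 = 1.31 × 10^-20 s.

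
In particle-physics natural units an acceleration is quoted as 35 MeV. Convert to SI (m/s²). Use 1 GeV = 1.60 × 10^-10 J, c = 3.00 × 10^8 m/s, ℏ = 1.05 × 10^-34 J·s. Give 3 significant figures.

Acceleration is [L]/[T]² = c·[E]/ℏ.
1 GeV → c/ℏ × (1 GeV in J) = 4.57 × 10^32 m/s².
Convert the energy scale: 35 MeV = 0.0350 GeV.
Result: 0.0350 × 4.57 × 10^32 = 1.60 × 10^31 m/s².

1.60 × 10^31 m/s²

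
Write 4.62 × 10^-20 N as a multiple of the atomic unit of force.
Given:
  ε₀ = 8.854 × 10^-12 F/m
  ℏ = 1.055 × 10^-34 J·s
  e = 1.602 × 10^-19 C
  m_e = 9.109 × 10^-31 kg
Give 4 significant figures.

atomic unit of force: F_au = E_h/a₀ = m_e²e⁶/((4πε₀)³ℏ⁴) = 8.220 × 10^-8 N.
4.62 × 10^-20 / 8.220 × 10^-8 = 5.621 × 10^-13

5.621 × 10^-13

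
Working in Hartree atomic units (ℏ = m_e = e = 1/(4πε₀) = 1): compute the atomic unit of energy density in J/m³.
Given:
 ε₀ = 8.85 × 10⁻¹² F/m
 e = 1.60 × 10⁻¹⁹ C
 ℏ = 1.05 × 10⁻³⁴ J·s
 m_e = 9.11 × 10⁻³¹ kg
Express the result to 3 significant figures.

3.01 × 10¹³ J/m³

Dimensional analysis gives u_au = E_h/a₀³ = m_e⁴e¹⁰/((4πε₀)⁵ℏ⁸).
E_h = 4.38 × 10⁻¹⁸ J
a₀ = 5.26 × 10⁻¹¹ m
E_h/a₀³ = 3.01 × 10¹³ J/m³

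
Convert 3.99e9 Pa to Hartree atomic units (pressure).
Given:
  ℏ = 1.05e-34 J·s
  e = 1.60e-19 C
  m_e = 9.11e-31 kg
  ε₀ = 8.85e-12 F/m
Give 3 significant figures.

atomic unit of pressure: P_au = E_h/a₀³ = m_e⁴e¹⁰/((4πε₀)⁵ℏ⁸) = 3.01e13 Pa.
3.99e9 / 3.01e13 = 1.32e-4

1.32e-4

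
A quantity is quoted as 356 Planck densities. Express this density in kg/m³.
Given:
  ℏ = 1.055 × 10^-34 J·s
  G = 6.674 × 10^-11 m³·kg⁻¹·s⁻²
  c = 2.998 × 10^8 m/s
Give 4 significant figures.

1.835 × 10^99 kg/m³

One Planck density: ρ_P = c⁵/(ℏG²) = 5.154 × 10^96 kg/m³.
356 × 5.154 × 10^96 kg/m³ = 1.835 × 10^99 kg/m³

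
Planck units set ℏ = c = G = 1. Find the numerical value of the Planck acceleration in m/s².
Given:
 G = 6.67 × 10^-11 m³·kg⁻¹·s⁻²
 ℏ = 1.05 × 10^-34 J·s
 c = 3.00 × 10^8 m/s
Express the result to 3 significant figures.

5.59 × 10^51 m/s²

Dimensional analysis gives a_P = √(c⁷/(ℏG)).
  = √(3.12 × 10^103)
  = 5.59 × 10^51 m/s²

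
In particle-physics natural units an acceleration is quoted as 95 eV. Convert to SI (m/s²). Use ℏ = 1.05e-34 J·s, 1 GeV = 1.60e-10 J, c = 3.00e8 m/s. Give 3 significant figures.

Acceleration is [L]/[T]² = c·[E]/ℏ.
1 GeV → c/ℏ × (1 GeV in J) = 4.57e32 m/s².
Convert the energy scale: 95 eV = 9.50e-8 GeV.
Result: 9.50e-8 × 4.57e32 = 4.34e25 m/s².

4.34e25 m/s²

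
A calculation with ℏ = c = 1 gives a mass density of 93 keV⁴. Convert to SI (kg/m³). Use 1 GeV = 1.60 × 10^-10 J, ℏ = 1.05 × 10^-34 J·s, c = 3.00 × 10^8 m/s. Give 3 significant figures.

0.0217 kg/m³

Mass density is [E]/(c²[L]³) = [E]⁴/(ℏ³c⁵).
1 GeV⁴ → 1/(ℏ³c⁵) × (1 GeV in J)⁴ = 2.33 × 10^20 kg/m³.
Convert the energy scale: 93 keV⁴ = 9.30 × 10^-23 GeV⁴.
Result: 9.30 × 10^-23 × 2.33 × 10^20 = 0.0217 kg/m³.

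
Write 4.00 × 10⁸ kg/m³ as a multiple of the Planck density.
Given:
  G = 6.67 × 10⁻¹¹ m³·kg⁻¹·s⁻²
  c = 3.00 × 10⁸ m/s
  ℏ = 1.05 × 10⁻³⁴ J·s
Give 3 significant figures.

Planck density: ρ_P = c⁵/(ℏG²) = 5.20 × 10⁹⁶ kg/m³.
4.00 × 10⁸ / 5.20 × 10⁹⁶ = 7.69 × 10⁻⁸⁹

7.69 × 10⁻⁸⁹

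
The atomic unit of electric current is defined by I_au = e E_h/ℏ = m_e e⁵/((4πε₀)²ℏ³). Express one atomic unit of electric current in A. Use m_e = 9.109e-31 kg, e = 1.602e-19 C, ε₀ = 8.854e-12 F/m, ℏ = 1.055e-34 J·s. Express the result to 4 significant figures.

6.612e-3 A

I_au = e E_h/ℏ = m_e e⁵/((4πε₀)²ℏ³)
E_h = 4.354e-18 J
e·E_h/ℏ = 6.612e-3 A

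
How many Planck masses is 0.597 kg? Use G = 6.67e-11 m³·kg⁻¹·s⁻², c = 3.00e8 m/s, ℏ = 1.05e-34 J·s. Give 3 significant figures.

Planck mass: m_P = √(ℏc/G) = 2.17e-8 kg.
0.597 / 2.17e-8 = 2.75e7

2.75e7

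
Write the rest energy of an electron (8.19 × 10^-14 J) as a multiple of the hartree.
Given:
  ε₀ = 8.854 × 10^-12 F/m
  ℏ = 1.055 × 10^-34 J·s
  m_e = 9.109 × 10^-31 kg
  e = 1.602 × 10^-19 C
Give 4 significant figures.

hartree: E_h = m_e e⁴/(4πε₀ℏ)² = 4.354 × 10^-18 J.
8.19 × 10^-14 / 4.354 × 10^-18 = 1.881 × 10^4

1.881 × 10^4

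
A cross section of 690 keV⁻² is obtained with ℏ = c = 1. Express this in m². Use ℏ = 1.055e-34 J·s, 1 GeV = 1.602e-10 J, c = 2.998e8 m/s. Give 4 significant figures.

Area is [L]² = [E]⁻²·(ℏc)²; restore (ℏc)².
1 GeV⁻² → (ℏc)² × (1 GeV in J)⁻² = 3.898e-32 m².
Convert the energy scale: 690 keV⁻² = 6.90e14 GeV⁻².
Result: 6.90e14 × 3.898e-32 = 2.690e-17 m².

2.690e-17 m²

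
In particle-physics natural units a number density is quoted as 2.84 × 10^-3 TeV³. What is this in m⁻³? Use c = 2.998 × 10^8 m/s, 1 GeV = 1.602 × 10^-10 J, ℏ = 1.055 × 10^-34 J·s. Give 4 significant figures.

3.690 × 10^53 m⁻³

Number density is [L]⁻³ = [E]³/(ℏc)³.
1 GeV³ → 1/(ℏc)³ × (1 GeV in J)³ = 1.299 × 10^47 m⁻³.
Convert the energy scale: 2.84 × 10^-3 TeV³ = 2.84 × 10^6 GeV³.
Result: 2.84 × 10^6 × 1.299 × 10^47 = 3.690 × 10^53 m⁻³.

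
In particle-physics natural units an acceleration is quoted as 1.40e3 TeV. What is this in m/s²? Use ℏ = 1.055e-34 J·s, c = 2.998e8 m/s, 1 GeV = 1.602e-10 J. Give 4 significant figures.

Acceleration is [L]/[T]² = c·[E]/ℏ.
1 GeV → c/ℏ × (1 GeV in J) = 4.552e32 m/s².
Convert the energy scale: 1.40e3 TeV = 1.40e6 GeV.
Result: 1.40e6 × 4.552e32 = 6.373e38 m/s².

6.373e38 m/s²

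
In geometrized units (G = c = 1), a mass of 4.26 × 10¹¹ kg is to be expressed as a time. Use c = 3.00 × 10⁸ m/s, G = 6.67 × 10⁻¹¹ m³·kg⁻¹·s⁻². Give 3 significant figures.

1.05 × 10⁻²⁴ s

Mass → time via G/c³.
4.26 × 10¹¹ kg × (G/c³) = 1.05 × 10⁻²⁴ s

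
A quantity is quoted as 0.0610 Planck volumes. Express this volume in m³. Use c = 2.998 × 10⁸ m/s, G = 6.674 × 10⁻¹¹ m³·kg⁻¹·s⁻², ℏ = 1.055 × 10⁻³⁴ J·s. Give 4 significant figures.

One Planck volume: V_P = (ℏG/c³)^(3/2) = 4.224 × 10⁻¹⁰⁵ m³.
0.0610 × 4.224 × 10⁻¹⁰⁵ m³ = 2.577 × 10⁻¹⁰⁶ m³

2.577 × 10⁻¹⁰⁶ m³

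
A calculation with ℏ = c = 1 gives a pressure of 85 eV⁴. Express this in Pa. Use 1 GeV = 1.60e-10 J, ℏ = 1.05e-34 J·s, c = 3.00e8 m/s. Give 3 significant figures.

1.78e3 Pa

Pressure is [E]/[L]³ = [E]⁴/(ℏc)³.
1 GeV⁴ → 1/(ℏc)³ × (1 GeV in J)⁴ = 2.10e37 Pa.
Convert the energy scale: 85 eV⁴ = 8.50e-35 GeV⁴.
Result: 8.50e-35 × 2.10e37 = 1.78e3 Pa.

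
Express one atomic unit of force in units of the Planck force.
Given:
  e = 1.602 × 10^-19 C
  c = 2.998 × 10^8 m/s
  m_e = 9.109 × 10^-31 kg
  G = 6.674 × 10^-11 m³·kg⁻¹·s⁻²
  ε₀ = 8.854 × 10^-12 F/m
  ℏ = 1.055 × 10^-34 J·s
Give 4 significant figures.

6.791 × 10^-52

atomic unit of force: F_au = E_h/a₀ = m_e²e⁶/((4πε₀)³ℏ⁴) = 8.220 × 10^-8 N
Planck force: F_P = c⁴/G = 1.210 × 10^44 N
ratio = 8.220 × 10^-8 / 1.210 × 10^44 = 6.791 × 10^-52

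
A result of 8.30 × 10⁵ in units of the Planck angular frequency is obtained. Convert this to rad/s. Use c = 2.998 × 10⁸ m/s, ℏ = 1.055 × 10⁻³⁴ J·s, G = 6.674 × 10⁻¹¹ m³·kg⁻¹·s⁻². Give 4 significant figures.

1.539 × 10⁴⁹ rad/s

One Planck angular frequency: ω_P = √(c⁵/(ℏG)) = 1.855 × 10⁴³ rad/s.
8.30 × 10⁵ × 1.855 × 10⁴³ rad/s = 1.539 × 10⁴⁹ rad/s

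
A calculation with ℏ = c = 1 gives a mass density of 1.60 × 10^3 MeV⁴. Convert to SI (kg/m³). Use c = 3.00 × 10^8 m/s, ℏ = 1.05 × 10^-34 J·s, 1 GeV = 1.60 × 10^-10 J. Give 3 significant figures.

3.73 × 10^11 kg/m³

Mass density is [E]/(c²[L]³) = [E]⁴/(ℏ³c⁵).
1 GeV⁴ → 1/(ℏ³c⁵) × (1 GeV in J)⁴ = 2.33 × 10^20 kg/m³.
Convert the energy scale: 1.60 × 10^3 MeV⁴ = 1.60 × 10^-9 GeV⁴.
Result: 1.60 × 10^-9 × 2.33 × 10^20 = 3.73 × 10^11 kg/m³.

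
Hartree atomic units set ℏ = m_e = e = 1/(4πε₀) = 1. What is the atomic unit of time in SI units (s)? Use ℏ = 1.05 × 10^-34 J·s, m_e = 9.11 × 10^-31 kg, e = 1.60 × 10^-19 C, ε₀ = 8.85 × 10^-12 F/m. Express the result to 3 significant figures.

2.40 × 10^-17 s

From ℏ = m_e = e = 1/(4πε₀) = 1 the time scale is τ_au = (4πε₀)²ℏ³/(m_e e⁴).
E_h = 4.38 × 10^-18 J
ℏ/E_h = 2.40 × 10^-17 s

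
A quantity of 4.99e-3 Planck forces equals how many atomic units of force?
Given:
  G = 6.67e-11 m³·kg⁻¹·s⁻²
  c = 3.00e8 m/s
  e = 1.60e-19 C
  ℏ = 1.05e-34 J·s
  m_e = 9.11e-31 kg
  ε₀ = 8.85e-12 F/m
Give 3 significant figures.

Planck force: F_P = c⁴/G = 1.21e44 N
atomic unit of force: F_au = E_h/a₀ = m_e²e⁶/((4πε₀)³ℏ⁴) = 8.33e-8 N
4.99e-3 × 1.21e44 / 8.33e-8 = 7.28e48

7.28e48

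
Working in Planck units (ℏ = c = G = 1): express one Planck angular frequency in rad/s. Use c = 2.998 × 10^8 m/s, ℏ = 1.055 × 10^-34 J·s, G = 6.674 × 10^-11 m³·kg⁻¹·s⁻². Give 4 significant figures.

1.855 × 10^43 rad/s

From ℏ = c = G = 1 the angular frequency scale is ω_P = √(c⁵/(ℏG)).
  = √(3.440 × 10^86)
  = 1.855 × 10^43 rad/s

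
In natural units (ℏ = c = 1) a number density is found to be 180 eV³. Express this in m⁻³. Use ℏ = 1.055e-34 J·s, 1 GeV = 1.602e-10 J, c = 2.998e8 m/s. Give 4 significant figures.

Number density is [L]⁻³ = [E]³/(ℏc)³.
1 GeV³ → 1/(ℏc)³ × (1 GeV in J)³ = 1.299e47 m⁻³.
Convert the energy scale: 180 eV³ = 1.80e-25 GeV³.
Result: 1.80e-25 × 1.299e47 = 2.339e22 m⁻³.

2.339e22 m⁻³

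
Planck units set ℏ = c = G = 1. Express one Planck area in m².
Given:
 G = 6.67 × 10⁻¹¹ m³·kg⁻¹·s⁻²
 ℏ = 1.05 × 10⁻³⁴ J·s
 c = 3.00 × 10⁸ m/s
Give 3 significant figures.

The unique combination of the constants set to 1 with dimensions of area is A_P = ℏG/c³.
  = 7.00 × 10⁻⁴⁵ / 2.70 × 10²⁵
  = 2.59 × 10⁻⁷⁰ m²

2.59 × 10⁻⁷⁰ m²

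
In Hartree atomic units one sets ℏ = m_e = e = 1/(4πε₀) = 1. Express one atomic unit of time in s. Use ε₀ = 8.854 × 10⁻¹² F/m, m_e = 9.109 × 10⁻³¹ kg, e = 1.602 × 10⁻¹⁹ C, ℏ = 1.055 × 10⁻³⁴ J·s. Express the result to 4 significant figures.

τ_au = (4πε₀)²ℏ³/(m_e e⁴)
E_h = 4.354 × 10⁻¹⁸ J
ℏ/E_h = 2.423 × 10⁻¹⁷ s

2.423 × 10⁻¹⁷ s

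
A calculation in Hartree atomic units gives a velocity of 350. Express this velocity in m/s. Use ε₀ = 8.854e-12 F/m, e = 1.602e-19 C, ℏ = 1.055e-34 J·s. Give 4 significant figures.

7.652e8 m/s

One atomic unit of velocity: v_au = e²/(4πε₀ℏ) = 2.186e6 m/s.
350 × 2.186e6 m/s = 7.652e8 m/s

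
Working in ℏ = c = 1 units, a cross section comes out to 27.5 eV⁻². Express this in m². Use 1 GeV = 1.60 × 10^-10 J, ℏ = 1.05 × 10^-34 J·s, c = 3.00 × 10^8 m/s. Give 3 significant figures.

Area is [L]² = [E]⁻²·(ℏc)²; restore (ℏc)².
1 GeV⁻² → (ℏc)² × (1 GeV in J)⁻² = 3.88 × 10^-32 m².
Convert the energy scale: 27.5 eV⁻² = 2.75 × 10^19 GeV⁻².
Result: 2.75 × 10^19 × 3.88 × 10^-32 = 1.07 × 10^-12 m².

1.07 × 10^-12 m²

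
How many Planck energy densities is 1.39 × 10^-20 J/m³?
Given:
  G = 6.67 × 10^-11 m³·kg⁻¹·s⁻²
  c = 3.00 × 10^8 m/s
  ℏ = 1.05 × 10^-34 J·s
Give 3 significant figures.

2.97 × 10^-134

Planck energy density: u_P = c⁷/(ℏG²) = 4.68 × 10^113 J/m³.
1.39 × 10^-20 / 4.68 × 10^113 = 2.97 × 10^-134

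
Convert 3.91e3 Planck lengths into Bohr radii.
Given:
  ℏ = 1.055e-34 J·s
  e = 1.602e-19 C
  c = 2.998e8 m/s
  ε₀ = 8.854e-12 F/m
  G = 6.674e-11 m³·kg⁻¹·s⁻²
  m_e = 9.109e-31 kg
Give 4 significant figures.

1.193e-21

Planck length: ℓ_P = √(ℏG/c³) = 1.616e-35 m
Bohr radius: a₀ = 4πε₀ℏ²/(m_e e²) = 5.297e-11 m
3.91e3 × 1.616e-35 / 5.297e-11 = 1.193e-21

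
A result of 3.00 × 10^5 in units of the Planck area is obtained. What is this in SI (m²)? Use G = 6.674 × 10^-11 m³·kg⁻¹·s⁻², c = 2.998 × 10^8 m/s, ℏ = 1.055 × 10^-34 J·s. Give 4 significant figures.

One Planck area: A_P = ℏG/c³ = 2.613 × 10^-70 m².
3.00 × 10^5 × 2.613 × 10^-70 m² = 7.839 × 10^-65 m²

7.839 × 10^-65 m²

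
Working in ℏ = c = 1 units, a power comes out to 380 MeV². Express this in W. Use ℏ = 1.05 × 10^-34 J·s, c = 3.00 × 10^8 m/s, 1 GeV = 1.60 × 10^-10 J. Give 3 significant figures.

Power is [E]/[T] = [E]²/ℏ.
1 GeV² → 1/ℏ × (1 GeV in J)² = 2.44 × 10^14 W.
Convert the energy scale: 380 MeV² = 3.80 × 10^-4 GeV².
Result: 3.80 × 10^-4 × 2.44 × 10^14 = 9.26 × 10^10 W.

9.26 × 10^10 W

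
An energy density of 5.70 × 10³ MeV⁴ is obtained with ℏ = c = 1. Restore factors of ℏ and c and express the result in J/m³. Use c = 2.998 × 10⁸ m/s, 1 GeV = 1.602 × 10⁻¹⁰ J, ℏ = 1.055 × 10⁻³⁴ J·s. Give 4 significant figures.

[E]/[L]³ = [E]⁴/(ℏc)³; restore (ℏc)⁻³.
1 GeV⁴ → 1/(ℏc)³ × (1 GeV in J)⁴ = 2.082 × 10³⁷ J/m³.
Convert the energy scale: 5.70 × 10³ MeV⁴ = 5.70 × 10⁻⁹ GeV⁴.
Result: 5.70 × 10⁻⁹ × 2.082 × 10³⁷ = 1.187 × 10²⁹ J/m³.

1.187 × 10²⁹ J/m³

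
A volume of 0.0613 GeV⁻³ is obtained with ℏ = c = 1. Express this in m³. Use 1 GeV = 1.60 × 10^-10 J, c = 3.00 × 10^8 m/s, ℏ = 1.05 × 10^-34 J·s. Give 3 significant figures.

4.68 × 10^-49 m³

Volume is [L]³ = [E]⁻³·(ℏc)³.
1 GeV⁻³ → (ℏc)³ × (1 GeV in J)⁻³ = 7.63 × 10^-48 m³.
Result: 0.0613 × 7.63 × 10^-48 = 4.68 × 10^-49 m³.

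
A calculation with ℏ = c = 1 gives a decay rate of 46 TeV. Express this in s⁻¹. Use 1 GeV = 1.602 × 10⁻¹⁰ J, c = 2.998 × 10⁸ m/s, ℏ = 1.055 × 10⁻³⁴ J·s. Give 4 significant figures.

A rate is [E]/ℏ; divide by ℏ.
1 GeV → 1/ℏ × (1 GeV in J) = 1.518 × 10²⁴ s⁻¹.
Convert the energy scale: 46 TeV = 4.60 × 10⁴ GeV.
Result: 4.60 × 10⁴ × 1.518 × 10²⁴ = 6.985 × 10²⁸ s⁻¹.

6.985 × 10²⁸ s⁻¹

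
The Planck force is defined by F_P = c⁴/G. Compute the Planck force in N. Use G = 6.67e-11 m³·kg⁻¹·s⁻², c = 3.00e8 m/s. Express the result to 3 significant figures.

F_P = c⁴/G
  = 8.10e33 / 6.67e-11
  = 1.21e44 N

1.21e44 N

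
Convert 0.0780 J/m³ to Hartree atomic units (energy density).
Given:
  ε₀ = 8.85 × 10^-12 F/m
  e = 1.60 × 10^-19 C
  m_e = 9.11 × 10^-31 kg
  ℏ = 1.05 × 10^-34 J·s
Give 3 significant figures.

atomic unit of energy density: u_au = E_h/a₀³ = m_e⁴e¹⁰/((4πε₀)⁵ℏ⁸) = 3.01 × 10^13 J/m³.
0.0780 / 3.01 × 10^13 = 2.59 × 10^-15

2.59 × 10^-15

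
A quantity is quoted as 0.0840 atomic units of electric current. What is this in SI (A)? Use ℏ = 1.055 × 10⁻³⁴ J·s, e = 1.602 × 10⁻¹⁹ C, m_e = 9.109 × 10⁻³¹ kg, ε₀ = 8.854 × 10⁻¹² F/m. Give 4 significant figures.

One atomic unit of electric current: I_au = e E_h/ℏ = m_e e⁵/((4πε₀)²ℏ³) = 6.612 × 10⁻³ A.
0.0840 × 6.612 × 10⁻³ A = 5.554 × 10⁻⁴ A

5.554 × 10⁻⁴ A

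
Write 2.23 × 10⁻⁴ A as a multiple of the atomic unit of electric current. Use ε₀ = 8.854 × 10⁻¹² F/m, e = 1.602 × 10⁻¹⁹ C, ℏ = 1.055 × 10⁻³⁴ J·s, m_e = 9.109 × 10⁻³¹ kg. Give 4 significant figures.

0.03373

atomic unit of electric current: I_au = e E_h/ℏ = m_e e⁵/((4πε₀)²ℏ³) = 6.612 × 10⁻³ A.
2.23 × 10⁻⁴ / 6.612 × 10⁻³ = 0.03373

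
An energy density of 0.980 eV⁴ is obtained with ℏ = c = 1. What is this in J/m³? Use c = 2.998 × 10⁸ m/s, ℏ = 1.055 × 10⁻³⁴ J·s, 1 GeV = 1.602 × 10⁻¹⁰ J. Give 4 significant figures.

[E]/[L]³ = [E]⁴/(ℏc)³; restore (ℏc)⁻³.
1 GeV⁴ → 1/(ℏc)³ × (1 GeV in J)⁴ = 2.082 × 10³⁷ J/m³.
Convert the energy scale: 0.980 eV⁴ = 9.80 × 10⁻³⁷ GeV⁴.
Result: 9.80 × 10⁻³⁷ × 2.082 × 10³⁷ = 20.40 J/m³.

20.40 J/m³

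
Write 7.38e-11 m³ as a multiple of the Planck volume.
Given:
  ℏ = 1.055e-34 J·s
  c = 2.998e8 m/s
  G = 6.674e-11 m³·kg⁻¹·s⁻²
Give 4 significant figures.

Planck volume: V_P = (ℏG/c³)^(3/2) = 4.224e-105 m³.
7.38e-11 / 4.224e-105 = 1.747e94

1.747e94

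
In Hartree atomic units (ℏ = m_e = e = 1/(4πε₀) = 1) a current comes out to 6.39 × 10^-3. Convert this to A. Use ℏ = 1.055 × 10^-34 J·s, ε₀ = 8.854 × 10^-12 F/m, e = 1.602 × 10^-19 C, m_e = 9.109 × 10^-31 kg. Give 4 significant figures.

One atomic unit of electric current: I_au = e E_h/ℏ = m_e e⁵/((4πε₀)²ℏ³) = 6.612 × 10^-3 A.
6.39 × 10^-3 × 6.612 × 10^-3 A = 4.225 × 10^-5 A

4.225 × 10^-5 A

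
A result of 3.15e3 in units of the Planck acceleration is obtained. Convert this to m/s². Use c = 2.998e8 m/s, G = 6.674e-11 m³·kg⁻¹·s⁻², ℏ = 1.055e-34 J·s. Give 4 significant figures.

1.751e55 m/s²

One Planck acceleration: a_P = √(c⁷/(ℏG)) = 5.560e51 m/s².
3.15e3 × 5.560e51 m/s² = 1.751e55 m/s²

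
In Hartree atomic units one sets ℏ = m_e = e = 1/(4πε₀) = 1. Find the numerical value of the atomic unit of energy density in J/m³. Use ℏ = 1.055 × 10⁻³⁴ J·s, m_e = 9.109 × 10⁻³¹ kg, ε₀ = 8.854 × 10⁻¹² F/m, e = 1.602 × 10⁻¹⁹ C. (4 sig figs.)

2.929 × 10¹³ J/m³

u_au = E_h/a₀³ = m_e⁴e¹⁰/((4πε₀)⁵ℏ⁸)
E_h = 4.354 × 10⁻¹⁸ J
a₀ = 5.297 × 10⁻¹¹ m
E_h/a₀³ = 2.929 × 10¹³ J/m³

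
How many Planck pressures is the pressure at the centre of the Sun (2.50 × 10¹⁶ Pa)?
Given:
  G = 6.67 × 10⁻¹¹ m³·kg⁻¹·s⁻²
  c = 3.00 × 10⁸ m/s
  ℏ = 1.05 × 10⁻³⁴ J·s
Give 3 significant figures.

5.34 × 10⁻⁹⁸

Planck pressure: p_P = c⁷/(ℏG²) = 4.68 × 10¹¹³ Pa.
2.50 × 10¹⁶ / 4.68 × 10¹¹³ = 5.34 × 10⁻⁹⁸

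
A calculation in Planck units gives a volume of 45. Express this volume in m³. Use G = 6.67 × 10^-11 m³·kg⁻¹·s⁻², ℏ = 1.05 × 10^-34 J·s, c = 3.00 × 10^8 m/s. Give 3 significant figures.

One Planck volume: V_P = (ℏG/c³)^(3/2) = 4.18 × 10^-105 m³.
45 × 4.18 × 10^-105 m³ = 1.88 × 10^-103 m³

1.88 × 10^-103 m³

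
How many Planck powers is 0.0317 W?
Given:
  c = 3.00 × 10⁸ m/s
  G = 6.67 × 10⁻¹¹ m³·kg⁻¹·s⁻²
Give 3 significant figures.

Planck power: P_P = c⁵/G = 3.64 × 10⁵² W.
0.0317 / 3.64 × 10⁵² = 8.70 × 10⁻⁵⁵

8.70 × 10⁻⁵⁵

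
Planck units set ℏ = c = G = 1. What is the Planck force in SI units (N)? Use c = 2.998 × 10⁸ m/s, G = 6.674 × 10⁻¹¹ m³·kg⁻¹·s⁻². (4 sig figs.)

The unique combination of the constants set to 1 with dimensions of force is F_P = c⁴/G.
  = 8.078 × 10³³ / 6.674 × 10⁻¹¹
  = 1.210 × 10⁴⁴ N

1.210 × 10⁴⁴ N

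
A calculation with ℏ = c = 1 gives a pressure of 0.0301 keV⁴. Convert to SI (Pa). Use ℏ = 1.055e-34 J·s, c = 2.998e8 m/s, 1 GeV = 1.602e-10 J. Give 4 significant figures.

Pressure is [E]/[L]³ = [E]⁴/(ℏc)³.
1 GeV⁴ → 1/(ℏc)³ × (1 GeV in J)⁴ = 2.082e37 Pa.
Convert the energy scale: 0.0301 keV⁴ = 3.01e-26 GeV⁴.
Result: 3.01e-26 × 2.082e37 = 6.266e11 Pa.

6.266e11 Pa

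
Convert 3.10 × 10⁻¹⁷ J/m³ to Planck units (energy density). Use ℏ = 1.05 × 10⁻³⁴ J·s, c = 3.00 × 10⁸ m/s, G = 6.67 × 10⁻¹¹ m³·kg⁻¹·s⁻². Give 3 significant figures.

Planck energy density: u_P = c⁷/(ℏG²) = 4.68 × 10¹¹³ J/m³.
3.10 × 10⁻¹⁷ / 4.68 × 10¹¹³ = 6.62 × 10⁻¹³¹

6.62 × 10⁻¹³¹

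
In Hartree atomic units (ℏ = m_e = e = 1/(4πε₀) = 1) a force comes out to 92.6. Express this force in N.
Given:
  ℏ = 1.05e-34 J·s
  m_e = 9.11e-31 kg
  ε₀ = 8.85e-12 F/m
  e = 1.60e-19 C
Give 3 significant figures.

One atomic unit of force: F_au = E_h/a₀ = m_e²e⁶/((4πε₀)³ℏ⁴) = 8.33e-8 N.
92.6 × 8.33e-8 N = 7.71e-6 N

7.71e-6 N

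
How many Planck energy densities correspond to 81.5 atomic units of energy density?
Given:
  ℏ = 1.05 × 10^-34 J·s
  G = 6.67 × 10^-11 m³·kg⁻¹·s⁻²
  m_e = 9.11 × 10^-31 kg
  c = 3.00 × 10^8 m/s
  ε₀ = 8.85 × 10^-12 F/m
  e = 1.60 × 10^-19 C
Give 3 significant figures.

atomic unit of energy density: u_au = E_h/a₀³ = m_e⁴e¹⁰/((4πε₀)⁵ℏ⁸) = 3.01 × 10^13 J/m³
Planck energy density: u_P = c⁷/(ℏG²) = 4.68 × 10^113 J/m³
81.5 × 3.01 × 10^13 / 4.68 × 10^113 = 5.24 × 10^-99

5.24 × 10^-99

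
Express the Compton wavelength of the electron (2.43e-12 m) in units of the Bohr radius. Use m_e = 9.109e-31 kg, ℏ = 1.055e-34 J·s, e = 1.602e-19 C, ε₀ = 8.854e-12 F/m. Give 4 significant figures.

Bohr radius: a₀ = 4πε₀ℏ²/(m_e e²) = 5.297e-11 m.
2.43e-12 / 5.297e-11 = 0.04587

0.04587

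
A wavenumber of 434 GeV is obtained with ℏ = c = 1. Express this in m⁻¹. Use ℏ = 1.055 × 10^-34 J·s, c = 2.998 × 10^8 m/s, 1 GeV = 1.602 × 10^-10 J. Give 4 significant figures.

Inverse length is [E]/(ℏc).
1 GeV → 1/(ℏc) × (1 GeV in J) = 5.065 × 10^15 m⁻¹.
Result: 434 × 5.065 × 10^15 = 2.198 × 10^18 m⁻¹.

2.198 × 10^18 m⁻¹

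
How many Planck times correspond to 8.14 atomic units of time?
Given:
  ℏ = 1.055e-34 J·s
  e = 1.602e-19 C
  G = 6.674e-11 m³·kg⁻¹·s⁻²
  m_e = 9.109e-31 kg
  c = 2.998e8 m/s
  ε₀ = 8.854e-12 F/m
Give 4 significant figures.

atomic unit of time: τ_au = (4πε₀)²ℏ³/(m_e e⁴) = 2.423e-17 s
Planck time: t_P = √(ℏG/c⁵) = 5.392e-44 s
8.14 × 2.423e-17 / 5.392e-44 = 3.658e27

3.658e27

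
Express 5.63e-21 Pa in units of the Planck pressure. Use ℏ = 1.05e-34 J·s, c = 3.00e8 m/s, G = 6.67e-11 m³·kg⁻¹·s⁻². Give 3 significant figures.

Planck pressure: p_P = c⁷/(ℏG²) = 4.68e113 Pa.
5.63e-21 / 4.68e113 = 1.20e-134

1.20e-134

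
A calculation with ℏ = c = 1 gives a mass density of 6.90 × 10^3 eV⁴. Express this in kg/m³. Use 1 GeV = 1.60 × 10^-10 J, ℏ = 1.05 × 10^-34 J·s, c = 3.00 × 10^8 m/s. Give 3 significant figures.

1.61 × 10^-12 kg/m³

Mass density is [E]/(c²[L]³) = [E]⁴/(ℏ³c⁵).
1 GeV⁴ → 1/(ℏ³c⁵) × (1 GeV in J)⁴ = 2.33 × 10^20 kg/m³.
Convert the energy scale: 6.90 × 10^3 eV⁴ = 6.90 × 10^-33 GeV⁴.
Result: 6.90 × 10^-33 × 2.33 × 10^20 = 1.61 × 10^-12 kg/m³.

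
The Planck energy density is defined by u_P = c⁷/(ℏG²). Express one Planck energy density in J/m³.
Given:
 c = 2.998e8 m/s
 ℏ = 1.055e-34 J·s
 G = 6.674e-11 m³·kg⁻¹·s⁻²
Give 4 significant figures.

4.632e113 J/m³

u_P = c⁷/(ℏG²)
  = 2.177e59 / 4.699e-55
  = 4.632e113 J/m³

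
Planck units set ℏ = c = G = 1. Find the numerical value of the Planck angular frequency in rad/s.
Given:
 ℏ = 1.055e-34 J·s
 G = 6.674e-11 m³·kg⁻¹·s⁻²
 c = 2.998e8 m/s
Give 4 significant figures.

Dimensional analysis gives ω_P = √(c⁵/(ℏG)).
  = √(3.440e86)
  = 1.855e43 rad/s

1.855e43 rad/s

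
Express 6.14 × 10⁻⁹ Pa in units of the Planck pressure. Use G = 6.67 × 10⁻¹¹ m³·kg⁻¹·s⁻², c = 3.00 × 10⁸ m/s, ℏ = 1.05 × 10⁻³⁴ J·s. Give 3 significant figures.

1.31 × 10⁻¹²²

Planck pressure: p_P = c⁷/(ℏG²) = 4.68 × 10¹¹³ Pa.
6.14 × 10⁻⁹ / 4.68 × 10¹¹³ = 1.31 × 10⁻¹²²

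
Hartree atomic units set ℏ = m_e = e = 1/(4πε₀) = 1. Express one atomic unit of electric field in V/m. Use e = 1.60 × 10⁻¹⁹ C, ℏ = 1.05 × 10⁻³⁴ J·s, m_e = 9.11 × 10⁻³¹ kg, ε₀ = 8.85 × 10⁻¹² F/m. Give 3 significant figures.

The unique combination of the constants set to 1 with dimensions of electric field is E_au = E_h/(e a₀) = m_e²e⁵/((4πε₀)³ℏ⁴).
E_h = 4.38 × 10⁻¹⁸ J
a₀ = 5.26 × 10⁻¹¹ m
E_h/(e·a₀) = 5.20 × 10¹¹ V/m

5.20 × 10¹¹ V/m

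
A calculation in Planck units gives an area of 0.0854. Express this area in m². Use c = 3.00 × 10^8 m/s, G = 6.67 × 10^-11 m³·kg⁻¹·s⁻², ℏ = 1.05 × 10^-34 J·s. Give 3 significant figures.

One Planck area: A_P = ℏG/c³ = 2.59 × 10^-70 m².
0.0854 × 2.59 × 10^-70 m² = 2.22 × 10^-71 m²

2.22 × 10^-71 m²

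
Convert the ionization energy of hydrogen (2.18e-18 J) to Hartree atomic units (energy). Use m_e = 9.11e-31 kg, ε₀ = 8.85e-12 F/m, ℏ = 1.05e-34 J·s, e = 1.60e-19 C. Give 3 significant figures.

0.498

hartree: E_h = m_e e⁴/(4πε₀ℏ)² = 4.38e-18 J.
2.18e-18 / 4.38e-18 = 0.498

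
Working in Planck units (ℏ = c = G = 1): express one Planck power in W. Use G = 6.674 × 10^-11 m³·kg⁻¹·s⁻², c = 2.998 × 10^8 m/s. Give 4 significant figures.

3.629 × 10^52 W

The unique combination of the constants set to 1 with dimensions of power is P_P = c⁵/G.
  = 2.422 × 10^42 / 6.674 × 10^-11
  = 3.629 × 10^52 W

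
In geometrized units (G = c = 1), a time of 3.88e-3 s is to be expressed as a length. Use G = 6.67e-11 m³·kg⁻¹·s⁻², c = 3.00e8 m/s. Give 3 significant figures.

Time → length via c.
3.88e-3 s × (c) = 1.16e6 m

1.16e6 m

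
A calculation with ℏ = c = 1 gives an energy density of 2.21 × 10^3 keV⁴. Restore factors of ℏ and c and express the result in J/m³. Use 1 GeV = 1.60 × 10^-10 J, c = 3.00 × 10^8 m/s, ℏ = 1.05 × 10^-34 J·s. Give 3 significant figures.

4.63 × 10^16 J/m³

[E]/[L]³ = [E]⁴/(ℏc)³; restore (ℏc)⁻³.
1 GeV⁴ → 1/(ℏc)³ × (1 GeV in J)⁴ = 2.10 × 10^37 J/m³.
Convert the energy scale: 2.21 × 10^3 keV⁴ = 2.21 × 10^-21 GeV⁴.
Result: 2.21 × 10^-21 × 2.10 × 10^37 = 4.63 × 10^16 J/m³.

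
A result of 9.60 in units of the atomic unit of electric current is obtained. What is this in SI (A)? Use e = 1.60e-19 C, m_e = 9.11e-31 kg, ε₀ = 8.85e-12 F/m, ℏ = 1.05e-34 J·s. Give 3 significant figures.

0.0640 A

One atomic unit of electric current: I_au = e E_h/ℏ = m_e e⁵/((4πε₀)²ℏ³) = 6.67e-3 A.
9.60 × 6.67e-3 A = 0.0640 A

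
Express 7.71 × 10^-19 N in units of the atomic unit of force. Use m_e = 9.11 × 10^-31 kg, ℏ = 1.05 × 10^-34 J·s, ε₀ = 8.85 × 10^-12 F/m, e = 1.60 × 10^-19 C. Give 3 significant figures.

9.26 × 10^-12

atomic unit of force: F_au = E_h/a₀ = m_e²e⁶/((4πε₀)³ℏ⁴) = 8.33 × 10^-8 N.
7.71 × 10^-19 / 8.33 × 10^-8 = 9.26 × 10^-12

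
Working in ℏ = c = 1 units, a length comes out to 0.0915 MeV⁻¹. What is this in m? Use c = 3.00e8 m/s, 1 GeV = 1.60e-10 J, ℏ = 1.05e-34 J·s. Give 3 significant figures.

A length is [E]⁻¹ in ℏ=c=1; restore one factor of ℏc.
1 GeV⁻¹ → ℏc × (1 GeV in J)⁻¹ = 1.97e-16 m.
Convert the energy scale: 0.0915 MeV⁻¹ = 91.5 GeV⁻¹.
Result: 91.5 × 1.97e-16 = 1.80e-14 m.

1.80e-14 m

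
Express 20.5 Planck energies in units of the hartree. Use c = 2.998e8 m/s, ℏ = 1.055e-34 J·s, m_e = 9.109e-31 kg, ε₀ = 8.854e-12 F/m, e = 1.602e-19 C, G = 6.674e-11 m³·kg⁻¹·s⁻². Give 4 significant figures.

9.212e27

Planck energy: E_P = √(ℏc⁵/G) = 1.957e9 J
hartree: E_h = m_e e⁴/(4πε₀ℏ)² = 4.354e-18 J
20.5 × 1.957e9 / 4.354e-18 = 9.212e27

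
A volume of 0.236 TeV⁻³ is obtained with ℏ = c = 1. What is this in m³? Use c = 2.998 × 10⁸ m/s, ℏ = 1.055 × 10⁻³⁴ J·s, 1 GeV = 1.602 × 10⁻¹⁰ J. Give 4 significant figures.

1.816 × 10⁻⁵⁷ m³

Volume is [L]³ = [E]⁻³·(ℏc)³.
1 GeV⁻³ → (ℏc)³ × (1 GeV in J)⁻³ = 7.696 × 10⁻⁴⁸ m³.
Convert the energy scale: 0.236 TeV⁻³ = 2.36 × 10⁻¹⁰ GeV⁻³.
Result: 2.36 × 10⁻¹⁰ × 7.696 × 10⁻⁴⁸ = 1.816 × 10⁻⁵⁷ m³.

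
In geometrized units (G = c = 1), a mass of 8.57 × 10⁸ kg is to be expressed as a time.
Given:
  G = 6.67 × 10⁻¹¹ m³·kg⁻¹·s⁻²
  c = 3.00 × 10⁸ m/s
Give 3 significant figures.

Mass → time via G/c³.
8.57 × 10⁸ kg × (G/c³) = 2.12 × 10⁻²⁷ s

2.12 × 10⁻²⁷ s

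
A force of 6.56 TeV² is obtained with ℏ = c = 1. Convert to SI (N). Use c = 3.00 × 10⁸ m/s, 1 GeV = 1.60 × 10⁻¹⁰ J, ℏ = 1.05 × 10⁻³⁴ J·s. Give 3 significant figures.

Force is [E]/[L] = [E]²/(ℏc); restore (ℏc)⁻¹.
1 GeV² → 1/(ℏc) × (1 GeV in J)² = 8.13 × 10⁵ N.
Convert the energy scale: 6.56 TeV² = 6.56 × 10⁶ GeV².
Result: 6.56 × 10⁶ × 8.13 × 10⁵ = 5.33 × 10¹² N.

5.33 × 10¹² N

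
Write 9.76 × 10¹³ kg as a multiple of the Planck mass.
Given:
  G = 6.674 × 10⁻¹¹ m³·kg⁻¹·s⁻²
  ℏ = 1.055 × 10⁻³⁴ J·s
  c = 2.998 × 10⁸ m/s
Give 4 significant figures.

Planck mass: m_P = √(ℏc/G) = 2.177 × 10⁻⁸ kg.
9.76 × 10¹³ / 2.177 × 10⁻⁸ = 4.483 × 10²¹

4.483 × 10²¹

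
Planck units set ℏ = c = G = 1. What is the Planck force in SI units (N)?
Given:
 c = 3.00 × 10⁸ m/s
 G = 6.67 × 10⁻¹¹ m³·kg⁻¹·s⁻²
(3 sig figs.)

1.21 × 10⁴⁴ N

The unique combination of the constants set to 1 with dimensions of force is F_P = c⁴/G.
  = 8.10 × 10³³ / 6.67 × 10⁻¹¹
  = 1.21 × 10⁴⁴ N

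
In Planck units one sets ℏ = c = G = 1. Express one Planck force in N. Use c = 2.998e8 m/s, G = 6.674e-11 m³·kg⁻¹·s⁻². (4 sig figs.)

1.210e44 N

F_P = c⁴/G
  = 8.078e33 / 6.674e-11
  = 1.210e44 N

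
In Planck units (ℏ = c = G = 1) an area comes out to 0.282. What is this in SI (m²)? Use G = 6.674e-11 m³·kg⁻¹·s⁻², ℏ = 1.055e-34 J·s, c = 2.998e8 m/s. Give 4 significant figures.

One Planck area: A_P = ℏG/c³ = 2.613e-70 m².
0.282 × 2.613e-70 m² = 7.369e-71 m²

7.369e-71 m²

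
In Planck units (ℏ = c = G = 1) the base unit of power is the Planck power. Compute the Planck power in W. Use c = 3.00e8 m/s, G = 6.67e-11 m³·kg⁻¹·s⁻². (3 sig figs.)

P_P = c⁵/G
  = 2.43e42 / 6.67e-11
  = 3.64e52 W

3.64e52 W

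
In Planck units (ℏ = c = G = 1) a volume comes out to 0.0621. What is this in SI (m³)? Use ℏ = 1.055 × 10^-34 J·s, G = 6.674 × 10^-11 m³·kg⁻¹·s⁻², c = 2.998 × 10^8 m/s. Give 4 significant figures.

2.623 × 10^-106 m³

One Planck volume: V_P = (ℏG/c³)^(3/2) = 4.224 × 10^-105 m³.
0.0621 × 4.224 × 10^-105 m³ = 2.623 × 10^-106 m³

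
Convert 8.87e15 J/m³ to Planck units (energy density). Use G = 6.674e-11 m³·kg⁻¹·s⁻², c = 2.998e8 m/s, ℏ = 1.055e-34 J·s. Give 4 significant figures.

Planck energy density: u_P = c⁷/(ℏG²) = 4.632e113 J/m³.
8.87e15 / 4.632e113 = 1.915e-98

1.915e-98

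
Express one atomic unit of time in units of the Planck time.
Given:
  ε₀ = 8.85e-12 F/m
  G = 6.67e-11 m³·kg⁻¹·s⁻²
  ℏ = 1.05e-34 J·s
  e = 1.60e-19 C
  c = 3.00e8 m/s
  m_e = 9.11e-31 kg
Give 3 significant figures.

atomic unit of time: τ_au = (4πε₀)²ℏ³/(m_e e⁴) = 2.40e-17 s
Planck time: t_P = √(ℏG/c⁵) = 5.37e-44 s
ratio = 2.40e-17 / 5.37e-44 = 4.47e26

4.47e26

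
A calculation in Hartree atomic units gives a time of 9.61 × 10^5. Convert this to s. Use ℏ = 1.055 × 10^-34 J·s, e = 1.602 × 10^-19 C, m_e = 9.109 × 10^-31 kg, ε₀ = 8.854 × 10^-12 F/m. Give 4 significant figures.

2.328 × 10^-11 s

One atomic unit of time: τ_au = (4πε₀)²ℏ³/(m_e e⁴) = 2.423 × 10^-17 s.
9.61 × 10^5 × 2.423 × 10^-17 s = 2.328 × 10^-11 s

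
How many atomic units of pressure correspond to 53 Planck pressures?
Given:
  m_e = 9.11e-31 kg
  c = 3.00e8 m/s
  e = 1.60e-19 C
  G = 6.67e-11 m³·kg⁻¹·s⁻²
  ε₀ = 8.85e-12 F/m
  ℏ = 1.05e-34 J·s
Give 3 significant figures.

Planck pressure: p_P = c⁷/(ℏG²) = 4.68e113 Pa
atomic unit of pressure: P_au = E_h/a₀³ = m_e⁴e¹⁰/((4πε₀)⁵ℏ⁸) = 3.01e13 Pa
53 × 4.68e113 / 3.01e13 = 8.24e101

8.24e101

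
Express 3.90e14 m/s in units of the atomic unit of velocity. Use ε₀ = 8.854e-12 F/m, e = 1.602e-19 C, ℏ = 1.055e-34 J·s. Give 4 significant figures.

1.784e8

atomic unit of velocity: v_au = e²/(4πε₀ℏ) = 2.186e6 m/s.
3.90e14 / 2.186e6 = 1.784e8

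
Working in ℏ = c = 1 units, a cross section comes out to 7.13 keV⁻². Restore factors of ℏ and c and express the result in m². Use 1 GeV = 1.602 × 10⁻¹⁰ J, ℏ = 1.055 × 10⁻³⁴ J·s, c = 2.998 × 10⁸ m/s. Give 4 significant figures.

Area is [L]² = [E]⁻²·(ℏc)²; restore (ℏc)².
1 GeV⁻² → (ℏc)² × (1 GeV in J)⁻² = 3.898 × 10⁻³² m².
Convert the energy scale: 7.13 keV⁻² = 7.13 × 10¹² GeV⁻².
Result: 7.13 × 10¹² × 3.898 × 10⁻³² = 2.779 × 10⁻¹⁹ m².

2.779 × 10⁻¹⁹ m²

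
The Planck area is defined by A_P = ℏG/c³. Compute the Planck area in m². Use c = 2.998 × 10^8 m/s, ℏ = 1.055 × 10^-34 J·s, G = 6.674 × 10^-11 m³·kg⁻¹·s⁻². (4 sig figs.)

2.613 × 10^-70 m²

A_P = ℏG/c³
  = 7.041 × 10^-45 / 2.695 × 10^25
  = 2.613 × 10^-70 m²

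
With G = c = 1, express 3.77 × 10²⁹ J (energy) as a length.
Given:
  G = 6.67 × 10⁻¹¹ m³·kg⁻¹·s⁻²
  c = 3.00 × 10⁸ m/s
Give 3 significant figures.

Energy → length via G/c⁴.
3.77 × 10²⁹ J × (G/c⁴) = 3.10 × 10⁻¹⁵ m

3.10 × 10⁻¹⁵ m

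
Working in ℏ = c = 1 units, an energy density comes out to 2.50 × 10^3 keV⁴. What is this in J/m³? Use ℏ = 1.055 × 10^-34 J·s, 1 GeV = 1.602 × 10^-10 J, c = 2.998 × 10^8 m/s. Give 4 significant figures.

5.204 × 10^16 J/m³

[E]/[L]³ = [E]⁴/(ℏc)³; restore (ℏc)⁻³.
1 GeV⁴ → 1/(ℏc)³ × (1 GeV in J)⁴ = 2.082 × 10^37 J/m³.
Convert the energy scale: 2.50 × 10^3 keV⁴ = 2.50 × 10^-21 GeV⁴.
Result: 2.50 × 10^-21 × 2.082 × 10^37 = 5.204 × 10^16 J/m³.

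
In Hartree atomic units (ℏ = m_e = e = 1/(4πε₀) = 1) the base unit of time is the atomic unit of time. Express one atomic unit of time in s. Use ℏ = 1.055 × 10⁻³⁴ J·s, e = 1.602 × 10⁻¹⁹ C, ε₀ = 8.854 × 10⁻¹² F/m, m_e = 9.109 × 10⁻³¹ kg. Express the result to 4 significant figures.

2.423 × 10⁻¹⁷ s

τ_au = (4πε₀)²ℏ³/(m_e e⁴)
E_h = 4.354 × 10⁻¹⁸ J
ℏ/E_h = 2.423 × 10⁻¹⁷ s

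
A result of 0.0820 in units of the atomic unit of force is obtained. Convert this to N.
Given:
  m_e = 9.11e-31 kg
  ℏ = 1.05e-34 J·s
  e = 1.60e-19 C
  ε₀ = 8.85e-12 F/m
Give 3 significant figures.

6.83e-9 N

One atomic unit of force: F_au = E_h/a₀ = m_e²e⁶/((4πε₀)³ℏ⁴) = 8.33e-8 N.
0.0820 × 8.33e-8 N = 6.83e-9 N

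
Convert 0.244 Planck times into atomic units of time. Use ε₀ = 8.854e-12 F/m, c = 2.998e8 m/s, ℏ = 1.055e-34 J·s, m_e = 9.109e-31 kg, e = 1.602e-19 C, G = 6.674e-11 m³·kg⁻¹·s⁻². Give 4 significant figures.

5.430e-28

Planck time: t_P = √(ℏG/c⁵) = 5.392e-44 s
atomic unit of time: τ_au = (4πε₀)²ℏ³/(m_e e⁴) = 2.423e-17 s
0.244 × 5.392e-44 / 2.423e-17 = 5.430e-28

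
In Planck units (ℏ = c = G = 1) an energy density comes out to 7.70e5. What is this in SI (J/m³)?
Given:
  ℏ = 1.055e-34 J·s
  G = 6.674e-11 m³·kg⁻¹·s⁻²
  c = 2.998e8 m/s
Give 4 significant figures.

One Planck energy density: u_P = c⁷/(ℏG²) = 4.632e113 J/m³.
7.70e5 × 4.632e113 J/m³ = 3.567e119 J/m³

3.567e119 J/m³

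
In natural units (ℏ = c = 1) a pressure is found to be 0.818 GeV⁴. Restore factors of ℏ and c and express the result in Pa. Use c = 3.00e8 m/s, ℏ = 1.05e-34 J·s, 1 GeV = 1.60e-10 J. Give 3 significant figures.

1.72e37 Pa

Pressure is [E]/[L]³ = [E]⁴/(ℏc)³.
1 GeV⁴ → 1/(ℏc)³ × (1 GeV in J)⁴ = 2.10e37 Pa.
Result: 0.818 × 2.10e37 = 1.72e37 Pa.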